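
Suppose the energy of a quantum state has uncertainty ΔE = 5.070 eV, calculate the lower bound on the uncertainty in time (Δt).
64.912 as

Using the energy-time uncertainty principle:
ΔEΔt ≥ ℏ/2

The minimum uncertainty in time is:
Δt_min = ℏ/(2ΔE)
Δt_min = (1.055e-34 J·s) / (2 × 8.123e-19 J)
Δt_min = 6.491e-17 s = 64.912 as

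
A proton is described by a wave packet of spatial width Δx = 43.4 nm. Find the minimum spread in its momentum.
1.215 × 10^-27 kg·m/s

For a wave packet, the spatial width Δx and momentum spread Δp are related by the uncertainty principle:
ΔxΔp ≥ ℏ/2

The minimum momentum spread is:
Δp_min = ℏ/(2Δx)
Δp_min = (1.055e-34 J·s) / (2 × 4.340e-08 m)
Δp_min = 1.215e-27 kg·m/s

A wave packet cannot have both a well-defined position and well-defined momentum.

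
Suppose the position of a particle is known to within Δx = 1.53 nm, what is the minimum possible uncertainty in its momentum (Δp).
3.446 × 10^-26 kg·m/s

Using the Heisenberg uncertainty principle:
ΔxΔp ≥ ℏ/2

The minimum uncertainty in momentum is:
Δp_min = ℏ/(2Δx)
Δp_min = (1.055e-34 J·s) / (2 × 1.530e-09 m)
Δp_min = 3.446e-26 kg·m/s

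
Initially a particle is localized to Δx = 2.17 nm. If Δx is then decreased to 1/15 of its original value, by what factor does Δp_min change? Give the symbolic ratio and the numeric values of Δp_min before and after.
Original Δp_min = 2.430 × 10^-26 kg·m/s; new Δp'_min = 3.645 × 10^-25 kg·m/s; ratio Δp'_min/Δp_min = 15.

From the uncertainty principle ΔxΔp ≥ ℏ/2, the minimum momentum uncertainty is Δp_min = ℏ/(2Δx).

Original (Δx = 2.17 nm = 2.170e-09 m):
Δp_min = (1.055e-34 J·s)/(2 × 2.170e-09 m) = 2.430e-26 kg·m/s

When Δx → (1/15)Δx:
Δp'_min = ℏ/(2 × (1/15)Δx) = 15 × ℏ/(2Δx) = 15 × Δp_min
Δp'_min = 15 × 2.430e-26 kg·m/s = 3.645e-25 kg·m/s

Since Δp_min ∝ 1/Δx, when Δx is decreased to 1/15 of its original value, Δp_min increases to 15 times its original value.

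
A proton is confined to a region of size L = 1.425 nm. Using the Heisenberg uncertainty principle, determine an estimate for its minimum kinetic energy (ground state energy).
2.555 μeV

Using the uncertainty principle to estimate ground state energy:

1. The position uncertainty is approximately the confinement size:
   Δx ≈ L = 1.425e-09 m

2. From ΔxΔp ≥ ℏ/2, the minimum momentum uncertainty is:
   Δp ≈ ℏ/(2L) = 3.700e-26 kg·m/s

3. The kinetic energy is approximately:
   KE ≈ (Δp)²/(2m) = (3.700e-26)²/(2 × 1.673e-27 kg)
   KE ≈ 4.093e-25 J = 2.555 μeV

This is an order-of-magnitude estimate of the ground state energy.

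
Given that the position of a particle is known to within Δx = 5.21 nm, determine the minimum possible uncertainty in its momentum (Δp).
1.012 × 10^-26 kg·m/s

Using the Heisenberg uncertainty principle:
ΔxΔp ≥ ℏ/2

The minimum uncertainty in momentum is:
Δp_min = ℏ/(2Δx)
Δp_min = (1.055e-34 J·s) / (2 × 5.210e-09 m)
Δp_min = 1.012e-26 kg·m/s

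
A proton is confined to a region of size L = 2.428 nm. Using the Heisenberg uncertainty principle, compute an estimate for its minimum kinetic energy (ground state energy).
879.948 neV

Using the uncertainty principle to estimate ground state energy:

1. The position uncertainty is approximately the confinement size:
   Δx ≈ L = 2.428e-09 m

2. From ΔxΔp ≥ ℏ/2, the minimum momentum uncertainty is:
   Δp ≈ ℏ/(2L) = 2.172e-26 kg·m/s

3. The kinetic energy is approximately:
   KE ≈ (Δp)²/(2m) = (2.172e-26)²/(2 × 1.673e-27 kg)
   KE ≈ 1.410e-25 J = 879.948 neV

This is an order-of-magnitude estimate of the ground state energy.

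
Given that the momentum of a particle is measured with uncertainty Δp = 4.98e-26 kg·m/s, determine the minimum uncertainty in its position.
1.059 nm

Using the Heisenberg uncertainty principle:
ΔxΔp ≥ ℏ/2

The minimum uncertainty in position is:
Δx_min = ℏ/(2Δp)
Δx_min = (1.055e-34 J·s) / (2 × 4.980e-26 kg·m/s)
Δx_min = 1.059e-09 m = 1.059 nm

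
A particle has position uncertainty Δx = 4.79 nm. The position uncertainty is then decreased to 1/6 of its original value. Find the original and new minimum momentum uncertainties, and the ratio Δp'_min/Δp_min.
Original Δp_min = 1.101 × 10^-26 kg·m/s; new Δp'_min = 6.605 × 10^-26 kg·m/s; ratio Δp'_min/Δp_min = 6.

From the uncertainty principle ΔxΔp ≥ ℏ/2, the minimum momentum uncertainty is Δp_min = ℏ/(2Δx).

Original (Δx = 4.79 nm = 4.790e-09 m):
Δp_min = (1.055e-34 J·s)/(2 × 4.790e-09 m) = 1.101e-26 kg·m/s

When Δx → (1/6)Δx:
Δp'_min = ℏ/(2 × (1/6)Δx) = 6 × ℏ/(2Δx) = 6 × Δp_min
Δp'_min = 6 × 1.101e-26 kg·m/s = 6.605e-26 kg·m/s

Since Δp_min ∝ 1/Δx, when Δx is decreased to 1/6 of its original value, Δp_min increases to 6 times its original value.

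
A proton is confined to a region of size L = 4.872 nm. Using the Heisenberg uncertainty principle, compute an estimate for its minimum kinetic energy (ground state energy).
218.544 neV

Using the uncertainty principle to estimate ground state energy:

1. The position uncertainty is approximately the confinement size:
   Δx ≈ L = 4.872e-09 m

2. From ΔxΔp ≥ ℏ/2, the minimum momentum uncertainty is:
   Δp ≈ ℏ/(2L) = 1.082e-26 kg·m/s

3. The kinetic energy is approximately:
   KE ≈ (Δp)²/(2m) = (1.082e-26)²/(2 × 1.673e-27 kg)
   KE ≈ 3.501e-26 J = 218.544 neV

This is an order-of-magnitude estimate of the ground state energy.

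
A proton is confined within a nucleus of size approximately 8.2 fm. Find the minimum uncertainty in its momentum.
6.430 × 10^-21 kg·m/s

Using the Heisenberg uncertainty principle:
ΔxΔp ≥ ℏ/2

With Δx ≈ L = 8.200e-15 m (the confinement size):
Δp_min = ℏ/(2Δx)
Δp_min = (1.055e-34 J·s) / (2 × 8.200e-15 m)
Δp_min = 6.430e-21 kg·m/s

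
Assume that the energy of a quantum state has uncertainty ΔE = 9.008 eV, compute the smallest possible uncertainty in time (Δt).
36.535 as

Using the energy-time uncertainty principle:
ΔEΔt ≥ ℏ/2

The minimum uncertainty in time is:
Δt_min = ℏ/(2ΔE)
Δt_min = (1.055e-34 J·s) / (2 × 1.443e-18 J)
Δt_min = 3.653e-17 s = 36.535 as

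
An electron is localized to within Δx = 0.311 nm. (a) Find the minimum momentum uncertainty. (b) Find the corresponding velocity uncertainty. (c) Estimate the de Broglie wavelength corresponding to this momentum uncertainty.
(a) Δp_min = 1.695 × 10^-25 kg·m/s
(b) Δv_min = 186.122 km/s
(c) λ_dB = 3.908 nm

Step-by-step:

(a) From the uncertainty principle:
Δp_min = ℏ/(2Δx) = (1.055e-34 J·s)/(2 × 3.110e-10 m) = 1.695e-25 kg·m/s

(b) The velocity uncertainty:
Δv = Δp/m = (1.695e-25 kg·m/s)/(9.109e-31 kg) = 1.861e+05 m/s = 186.122 km/s

(c) The de Broglie wavelength for this momentum:
λ = h/p = (6.626e-34 J·s)/(1.695e-25 kg·m/s) = 3.908e-09 m = 3.908 nm

Note: The de Broglie wavelength is comparable to the localization size, as expected from wave-particle duality.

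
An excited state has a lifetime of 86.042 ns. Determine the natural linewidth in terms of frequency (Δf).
924.868 kHz

Using the energy-time uncertainty principle and E = hf:
ΔEΔt ≥ ℏ/2
hΔf·Δt ≥ ℏ/2

The minimum frequency uncertainty is:
Δf = ℏ/(2hτ) = 1/(4πτ)
Δf = 1/(4π × 8.604e-08 s)
Δf = 9.249e+05 Hz = 924.868 kHz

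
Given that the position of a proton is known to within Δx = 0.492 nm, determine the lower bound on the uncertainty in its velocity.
64.074 m/s

Using the Heisenberg uncertainty principle and Δp = mΔv:
ΔxΔp ≥ ℏ/2
Δx(mΔv) ≥ ℏ/2

The minimum uncertainty in velocity is:
Δv_min = ℏ/(2mΔx)
Δv_min = (1.055e-34 J·s) / (2 × 1.673e-27 kg × 4.920e-10 m)
Δv_min = 6.407e+01 m/s = 64.074 m/s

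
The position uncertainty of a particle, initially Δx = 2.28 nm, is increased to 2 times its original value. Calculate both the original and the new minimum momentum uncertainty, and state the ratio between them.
Original Δp_min = 2.313 × 10^-26 kg·m/s; new Δp'_min = 1.156 × 10^-26 kg·m/s; ratio Δp'_min/Δp_min = 1/2.

From the uncertainty principle ΔxΔp ≥ ℏ/2, the minimum momentum uncertainty is Δp_min = ℏ/(2Δx).

Original (Δx = 2.28 nm = 2.280e-09 m):
Δp_min = (1.055e-34 J·s)/(2 × 2.280e-09 m) = 2.313e-26 kg·m/s

When Δx → 2Δx:
Δp'_min = ℏ/(2 × 2Δx) = (1/2) × ℏ/(2Δx) = (1/2) × Δp_min
Δp'_min = 1/2 × 2.313e-26 kg·m/s = 1.156e-26 kg·m/s

Since Δp_min ∝ 1/Δx, when Δx is increased to 2 times its original value, Δp_min decreases to 1/2 of its original value.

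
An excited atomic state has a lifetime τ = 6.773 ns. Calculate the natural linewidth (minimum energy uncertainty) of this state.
48.591 neV

Using the energy-time uncertainty principle:
ΔEΔt ≥ ℏ/2

The lifetime τ represents the time uncertainty Δt.
The natural linewidth (minimum energy uncertainty) is:

ΔE = ℏ/(2τ)
ΔE = (1.055e-34 J·s) / (2 × 6.773e-09 s)
ΔE = 7.785e-27 J = 48.591 neV

This natural linewidth limits the precision of spectroscopic measurements.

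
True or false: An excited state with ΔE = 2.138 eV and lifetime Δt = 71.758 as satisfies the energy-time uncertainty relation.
No, it violates the uncertainty relation.

Calculate the product ΔEΔt:
ΔE = 2.138 eV = 3.425e-19 J
ΔEΔt = (3.425e-19 J) × (7.176e-17 s)
ΔEΔt = 2.458e-35 J·s

Compare to the minimum allowed value ℏ/2:
ℏ/2 = 5.273e-35 J·s

Since ΔEΔt = 2.458e-35 J·s < 5.273e-35 J·s = ℏ/2,
this violates the uncertainty relation.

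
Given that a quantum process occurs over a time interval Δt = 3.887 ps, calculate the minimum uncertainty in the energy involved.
84.668 μeV

Using the energy-time uncertainty principle:
ΔEΔt ≥ ℏ/2

The minimum uncertainty in energy is:
ΔE_min = ℏ/(2Δt)
ΔE_min = (1.055e-34 J·s) / (2 × 3.887e-12 s)
ΔE_min = 1.357e-23 J = 84.668 μeV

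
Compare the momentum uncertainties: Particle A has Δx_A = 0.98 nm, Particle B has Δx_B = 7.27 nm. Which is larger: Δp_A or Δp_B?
Particle A has the larger minimum momentum uncertainty, by a factor of 7.42.

For each particle, the minimum momentum uncertainty is Δp_min = ℏ/(2Δx):

Particle A: Δp_A = ℏ/(2×9.800e-10 m) = 5.380e-26 kg·m/s
Particle B: Δp_B = ℏ/(2×7.270e-09 m) = 7.253e-27 kg·m/s

Ratio: Δp_A/Δp_B = 7.42

Since Δp_min ∝ 1/Δx, the particle with smaller position uncertainty (A) has larger momentum uncertainty.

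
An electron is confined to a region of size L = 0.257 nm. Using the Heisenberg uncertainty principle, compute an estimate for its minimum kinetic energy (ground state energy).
144.210 meV

Using the uncertainty principle to estimate ground state energy:

1. The position uncertainty is approximately the confinement size:
   Δx ≈ L = 2.570e-10 m

2. From ΔxΔp ≥ ℏ/2, the minimum momentum uncertainty is:
   Δp ≈ ℏ/(2L) = 2.052e-25 kg·m/s

3. The kinetic energy is approximately:
   KE ≈ (Δp)²/(2m) = (2.052e-25)²/(2 × 9.109e-31 kg)
   KE ≈ 2.311e-20 J = 144.210 meV

This is an order-of-magnitude estimate of the ground state energy.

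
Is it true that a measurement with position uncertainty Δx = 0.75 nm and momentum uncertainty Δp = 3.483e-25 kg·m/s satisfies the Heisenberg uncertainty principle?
Yes, it satisfies the uncertainty principle.

Calculate the product ΔxΔp:
ΔxΔp = (7.500e-10 m) × (3.483e-25 kg·m/s)
ΔxΔp = 2.612e-34 J·s

Compare to the minimum allowed value ℏ/2:
ℏ/2 = 5.273e-35 J·s

Since ΔxΔp = 2.612e-34 J·s ≥ 5.273e-35 J·s = ℏ/2,
the measurement satisfies the uncertainty principle.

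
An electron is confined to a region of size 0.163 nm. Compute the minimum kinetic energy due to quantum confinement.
358.499 meV

Using the uncertainty principle:

1. Position uncertainty: Δx ≈ 1.630e-10 m
2. Minimum momentum uncertainty: Δp = ℏ/(2Δx) = 3.235e-25 kg·m/s
3. Minimum kinetic energy:
   KE = (Δp)²/(2m) = (3.235e-25)²/(2 × 9.109e-31 kg)
   KE = 5.744e-20 J = 358.499 meV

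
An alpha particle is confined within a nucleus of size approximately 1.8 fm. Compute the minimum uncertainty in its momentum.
2.929 × 10^-20 kg·m/s

Using the Heisenberg uncertainty principle:
ΔxΔp ≥ ℏ/2

With Δx ≈ L = 1.800e-15 m (the confinement size):
Δp_min = ℏ/(2Δx)
Δp_min = (1.055e-34 J·s) / (2 × 1.800e-15 m)
Δp_min = 2.929e-20 kg·m/s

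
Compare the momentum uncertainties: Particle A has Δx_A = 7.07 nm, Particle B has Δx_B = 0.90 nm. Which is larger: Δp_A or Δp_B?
Particle B has the larger minimum momentum uncertainty, by a factor of 7.86.

For each particle, the minimum momentum uncertainty is Δp_min = ℏ/(2Δx):

Particle A: Δp_A = ℏ/(2×7.070e-09 m) = 7.458e-27 kg·m/s
Particle B: Δp_B = ℏ/(2×9.000e-10 m) = 5.859e-26 kg·m/s

Ratio: Δp_B/Δp_A = 7.86

Since Δp_min ∝ 1/Δx, the particle with smaller position uncertainty (B) has larger momentum uncertainty.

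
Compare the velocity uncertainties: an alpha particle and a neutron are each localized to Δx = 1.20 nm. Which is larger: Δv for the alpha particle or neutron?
The neutron has the larger minimum velocity uncertainty, by a ratio of 4.0.

For both particles, Δp_min = ℏ/(2Δx) = 4.394e-26 kg·m/s (same for both).

The velocity uncertainty is Δv = Δp/m:
- alpha particle: Δv = 4.394e-26 / 6.645e-27 = 6.613e+00 m/s = 6.613 m/s
- neutron: Δv = 4.394e-26 / 1.675e-27 = 2.623e+01 m/s = 26.234 m/s

Ratio: 2.623e+01 / 6.613e+00 = 4.0

The lighter particle has larger velocity uncertainty because Δv ∝ 1/m.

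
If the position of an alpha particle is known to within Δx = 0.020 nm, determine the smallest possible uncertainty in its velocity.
396.774 m/s

Using the Heisenberg uncertainty principle and Δp = mΔv:
ΔxΔp ≥ ℏ/2
Δx(mΔv) ≥ ℏ/2

The minimum uncertainty in velocity is:
Δv_min = ℏ/(2mΔx)
Δv_min = (1.055e-34 J·s) / (2 × 6.645e-27 kg × 2.000e-11 m)
Δv_min = 3.968e+02 m/s = 396.774 m/s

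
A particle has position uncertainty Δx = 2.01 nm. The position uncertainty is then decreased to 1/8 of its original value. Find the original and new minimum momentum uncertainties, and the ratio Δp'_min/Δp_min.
Original Δp_min = 2.623 × 10^-26 kg·m/s; new Δp'_min = 2.099 × 10^-25 kg·m/s; ratio Δp'_min/Δp_min = 8.

From the uncertainty principle ΔxΔp ≥ ℏ/2, the minimum momentum uncertainty is Δp_min = ℏ/(2Δx).

Original (Δx = 2.01 nm = 2.010e-09 m):
Δp_min = (1.055e-34 J·s)/(2 × 2.010e-09 m) = 2.623e-26 kg·m/s

When Δx → (1/8)Δx:
Δp'_min = ℏ/(2 × (1/8)Δx) = 8 × ℏ/(2Δx) = 8 × Δp_min
Δp'_min = 8 × 2.623e-26 kg·m/s = 2.099e-25 kg·m/s

Since Δp_min ∝ 1/Δx, when Δx is decreased to 1/8 of its original value, Δp_min increases to 8 times its original value.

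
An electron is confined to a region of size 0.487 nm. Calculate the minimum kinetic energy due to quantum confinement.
40.161 meV

Using the uncertainty principle:

1. Position uncertainty: Δx ≈ 4.870e-10 m
2. Minimum momentum uncertainty: Δp = ℏ/(2Δx) = 1.083e-25 kg·m/s
3. Minimum kinetic energy:
   KE = (Δp)²/(2m) = (1.083e-25)²/(2 × 9.109e-31 kg)
   KE = 6.435e-21 J = 40.161 meV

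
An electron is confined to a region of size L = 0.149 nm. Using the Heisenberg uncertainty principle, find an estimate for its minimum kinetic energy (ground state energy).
429.033 meV

Using the uncertainty principle to estimate ground state energy:

1. The position uncertainty is approximately the confinement size:
   Δx ≈ L = 1.490e-10 m

2. From ΔxΔp ≥ ℏ/2, the minimum momentum uncertainty is:
   Δp ≈ ℏ/(2L) = 3.539e-25 kg·m/s

3. The kinetic energy is approximately:
   KE ≈ (Δp)²/(2m) = (3.539e-25)²/(2 × 9.109e-31 kg)
   KE ≈ 6.874e-20 J = 429.033 meV

This is an order-of-magnitude estimate of the ground state energy.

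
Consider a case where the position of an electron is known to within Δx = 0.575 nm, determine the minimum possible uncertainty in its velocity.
100.668 km/s

Using the Heisenberg uncertainty principle and Δp = mΔv:
ΔxΔp ≥ ℏ/2
Δx(mΔv) ≥ ℏ/2

The minimum uncertainty in velocity is:
Δv_min = ℏ/(2mΔx)
Δv_min = (1.055e-34 J·s) / (2 × 9.109e-31 kg × 5.750e-10 m)
Δv_min = 1.007e+05 m/s = 100.668 km/s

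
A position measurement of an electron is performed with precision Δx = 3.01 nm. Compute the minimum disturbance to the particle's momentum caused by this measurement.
1.752 × 10^-26 kg·m/s

The uncertainty principle implies that measuring position disturbs momentum:
ΔxΔp ≥ ℏ/2

When we measure position with precision Δx, we necessarily introduce a momentum uncertainty:
Δp ≥ ℏ/(2Δx)
Δp_min = (1.055e-34 J·s) / (2 × 3.010e-09 m)
Δp_min = 1.752e-26 kg·m/s

The more precisely we measure position, the greater the momentum disturbance.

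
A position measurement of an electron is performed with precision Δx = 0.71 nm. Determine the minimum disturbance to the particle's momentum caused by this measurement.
7.427 × 10^-26 kg·m/s

The uncertainty principle implies that measuring position disturbs momentum:
ΔxΔp ≥ ℏ/2

When we measure position with precision Δx, we necessarily introduce a momentum uncertainty:
Δp ≥ ℏ/(2Δx)
Δp_min = (1.055e-34 J·s) / (2 × 7.100e-10 m)
Δp_min = 7.427e-26 kg·m/s

The more precisely we measure position, the greater the momentum disturbance.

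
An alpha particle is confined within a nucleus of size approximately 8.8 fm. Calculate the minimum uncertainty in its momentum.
5.992 × 10^-21 kg·m/s

Using the Heisenberg uncertainty principle:
ΔxΔp ≥ ℏ/2

With Δx ≈ L = 8.800e-15 m (the confinement size):
Δp_min = ℏ/(2Δx)
Δp_min = (1.055e-34 J·s) / (2 × 8.800e-15 m)
Δp_min = 5.992e-21 kg·m/s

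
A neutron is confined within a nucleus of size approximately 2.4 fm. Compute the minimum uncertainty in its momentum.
2.197 × 10^-20 kg·m/s

Using the Heisenberg uncertainty principle:
ΔxΔp ≥ ℏ/2

With Δx ≈ L = 2.400e-15 m (the confinement size):
Δp_min = ℏ/(2Δx)
Δp_min = (1.055e-34 J·s) / (2 × 2.400e-15 m)
Δp_min = 2.197e-20 kg·m/s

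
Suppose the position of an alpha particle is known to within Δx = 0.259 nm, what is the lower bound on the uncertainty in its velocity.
30.639 m/s

Using the Heisenberg uncertainty principle and Δp = mΔv:
ΔxΔp ≥ ℏ/2
Δx(mΔv) ≥ ℏ/2

The minimum uncertainty in velocity is:
Δv_min = ℏ/(2mΔx)
Δv_min = (1.055e-34 J·s) / (2 × 6.645e-27 kg × 2.590e-10 m)
Δv_min = 3.064e+01 m/s = 30.639 m/s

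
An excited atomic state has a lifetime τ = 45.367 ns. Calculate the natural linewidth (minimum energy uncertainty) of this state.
7.254 neV

Using the energy-time uncertainty principle:
ΔEΔt ≥ ℏ/2

The lifetime τ represents the time uncertainty Δt.
The natural linewidth (minimum energy uncertainty) is:

ΔE = ℏ/(2τ)
ΔE = (1.055e-34 J·s) / (2 × 4.537e-08 s)
ΔE = 1.162e-27 J = 7.254 neV

This natural linewidth limits the precision of spectroscopic measurements.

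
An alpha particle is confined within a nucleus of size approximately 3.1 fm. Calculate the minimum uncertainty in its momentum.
1.701 × 10^-20 kg·m/s

Using the Heisenberg uncertainty principle:
ΔxΔp ≥ ℏ/2

With Δx ≈ L = 3.100e-15 m (the confinement size):
Δp_min = ℏ/(2Δx)
Δp_min = (1.055e-34 J·s) / (2 × 3.100e-15 m)
Δp_min = 1.701e-20 kg·m/s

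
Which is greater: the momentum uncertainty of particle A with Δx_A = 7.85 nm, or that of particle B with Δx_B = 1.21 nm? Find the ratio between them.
Particle B has the larger minimum momentum uncertainty, by a factor of 6.49.

For each particle, the minimum momentum uncertainty is Δp_min = ℏ/(2Δx):

Particle A: Δp_A = ℏ/(2×7.850e-09 m) = 6.717e-27 kg·m/s
Particle B: Δp_B = ℏ/(2×1.210e-09 m) = 4.358e-26 kg·m/s

Ratio: Δp_B/Δp_A = 6.49

Since Δp_min ∝ 1/Δx, the particle with smaller position uncertainty (B) has larger momentum uncertainty.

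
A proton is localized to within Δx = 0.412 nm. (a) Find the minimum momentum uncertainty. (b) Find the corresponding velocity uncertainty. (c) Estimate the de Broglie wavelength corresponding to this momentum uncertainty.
(a) Δp_min = 1.280 × 10^-25 kg·m/s
(b) Δv_min = 76.516 m/s
(c) λ_dB = 5.177 nm

Step-by-step:

(a) From the uncertainty principle:
Δp_min = ℏ/(2Δx) = (1.055e-34 J·s)/(2 × 4.120e-10 m) = 1.280e-25 kg·m/s

(b) The velocity uncertainty:
Δv = Δp/m = (1.280e-25 kg·m/s)/(1.673e-27 kg) = 7.652e+01 m/s = 76.516 m/s

(c) The de Broglie wavelength for this momentum:
λ = h/p = (6.626e-34 J·s)/(1.280e-25 kg·m/s) = 5.177e-09 m = 5.177 nm

Note: The de Broglie wavelength is comparable to the localization size, as expected from wave-particle duality.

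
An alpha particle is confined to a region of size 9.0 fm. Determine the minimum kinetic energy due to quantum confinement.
16.121 keV

Using the uncertainty principle:

1. Position uncertainty: Δx ≈ 9.000e-15 m
2. Minimum momentum uncertainty: Δp = ℏ/(2Δx) = 5.859e-21 kg·m/s
3. Minimum kinetic energy:
   KE = (Δp)²/(2m) = (5.859e-21)²/(2 × 6.645e-27 kg)
   KE = 2.583e-15 J = 16.121 keV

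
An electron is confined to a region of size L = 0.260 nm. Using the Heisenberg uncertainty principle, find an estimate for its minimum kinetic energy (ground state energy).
140.902 meV

Using the uncertainty principle to estimate ground state energy:

1. The position uncertainty is approximately the confinement size:
   Δx ≈ L = 2.600e-10 m

2. From ΔxΔp ≥ ℏ/2, the minimum momentum uncertainty is:
   Δp ≈ ℏ/(2L) = 2.028e-25 kg·m/s

3. The kinetic energy is approximately:
   KE ≈ (Δp)²/(2m) = (2.028e-25)²/(2 × 9.109e-31 kg)
   KE ≈ 2.257e-20 J = 140.902 meV

This is an order-of-magnitude estimate of the ground state energy.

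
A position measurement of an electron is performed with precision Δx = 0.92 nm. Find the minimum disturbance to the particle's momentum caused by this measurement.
5.731 × 10^-26 kg·m/s

The uncertainty principle implies that measuring position disturbs momentum:
ΔxΔp ≥ ℏ/2

When we measure position with precision Δx, we necessarily introduce a momentum uncertainty:
Δp ≥ ℏ/(2Δx)
Δp_min = (1.055e-34 J·s) / (2 × 9.200e-10 m)
Δp_min = 5.731e-26 kg·m/s

The more precisely we measure position, the greater the momentum disturbance.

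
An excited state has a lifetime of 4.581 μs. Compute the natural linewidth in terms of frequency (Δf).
17.371 kHz

Using the energy-time uncertainty principle and E = hf:
ΔEΔt ≥ ℏ/2
hΔf·Δt ≥ ℏ/2

The minimum frequency uncertainty is:
Δf = ℏ/(2hτ) = 1/(4πτ)
Δf = 1/(4π × 4.581e-06 s)
Δf = 1.737e+04 Hz = 17.371 kHz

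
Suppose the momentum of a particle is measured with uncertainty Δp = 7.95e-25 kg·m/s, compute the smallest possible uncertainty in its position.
66.325 pm

Using the Heisenberg uncertainty principle:
ΔxΔp ≥ ℏ/2

The minimum uncertainty in position is:
Δx_min = ℏ/(2Δp)
Δx_min = (1.055e-34 J·s) / (2 × 7.950e-25 kg·m/s)
Δx_min = 6.633e-11 m = 66.325 pm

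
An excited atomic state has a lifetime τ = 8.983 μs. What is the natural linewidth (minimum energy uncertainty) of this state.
36.637 peV

Using the energy-time uncertainty principle:
ΔEΔt ≥ ℏ/2

The lifetime τ represents the time uncertainty Δt.
The natural linewidth (minimum energy uncertainty) is:

ΔE = ℏ/(2τ)
ΔE = (1.055e-34 J·s) / (2 × 8.983e-06 s)
ΔE = 5.870e-30 J = 36.637 peV

This natural linewidth limits the precision of spectroscopic measurements.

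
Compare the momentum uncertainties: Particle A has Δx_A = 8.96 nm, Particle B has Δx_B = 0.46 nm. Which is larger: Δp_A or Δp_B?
Particle B has the larger minimum momentum uncertainty, by a factor of 19.48.

For each particle, the minimum momentum uncertainty is Δp_min = ℏ/(2Δx):

Particle A: Δp_A = ℏ/(2×8.960e-09 m) = 5.885e-27 kg·m/s
Particle B: Δp_B = ℏ/(2×4.600e-10 m) = 1.146e-25 kg·m/s

Ratio: Δp_B/Δp_A = 19.48

Since Δp_min ∝ 1/Δx, the particle with smaller position uncertainty (B) has larger momentum uncertainty.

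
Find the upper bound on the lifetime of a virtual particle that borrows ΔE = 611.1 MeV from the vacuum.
5.385 × 10^-25 s

Using the energy-time uncertainty principle:
ΔEΔt ≥ ℏ/2

For a virtual particle borrowing energy ΔE, the maximum lifetime is:
Δt_max = ℏ/(2ΔE)

Converting energy:
ΔE = 611.1 MeV = 9.791e-11 J

Δt_max = (1.055e-34 J·s) / (2 × 9.791e-11 J)
Δt_max = 5.385e-25 s = 5.385 × 10^-25 s

Virtual particles with higher borrowed energy exist for shorter times.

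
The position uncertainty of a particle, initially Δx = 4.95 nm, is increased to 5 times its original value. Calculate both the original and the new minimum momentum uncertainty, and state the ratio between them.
Original Δp_min = 1.065 × 10^-26 kg·m/s; new Δp'_min = 2.130 × 10^-27 kg·m/s; ratio Δp'_min/Δp_min = 1/5.

From the uncertainty principle ΔxΔp ≥ ℏ/2, the minimum momentum uncertainty is Δp_min = ℏ/(2Δx).

Original (Δx = 4.95 nm = 4.950e-09 m):
Δp_min = (1.055e-34 J·s)/(2 × 4.950e-09 m) = 1.065e-26 kg·m/s

When Δx → 5Δx:
Δp'_min = ℏ/(2 × 5Δx) = (1/5) × ℏ/(2Δx) = (1/5) × Δp_min
Δp'_min = 1/5 × 1.065e-26 kg·m/s = 2.130e-27 kg·m/s

Since Δp_min ∝ 1/Δx, when Δx is increased to 5 times its original value, Δp_min decreases to 1/5 of its original value.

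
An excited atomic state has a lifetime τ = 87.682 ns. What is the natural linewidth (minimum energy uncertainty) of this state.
3.753 neV

Using the energy-time uncertainty principle:
ΔEΔt ≥ ℏ/2

The lifetime τ represents the time uncertainty Δt.
The natural linewidth (minimum energy uncertainty) is:

ΔE = ℏ/(2τ)
ΔE = (1.055e-34 J·s) / (2 × 8.768e-08 s)
ΔE = 6.014e-28 J = 3.753 neV

This natural linewidth limits the precision of spectroscopic measurements.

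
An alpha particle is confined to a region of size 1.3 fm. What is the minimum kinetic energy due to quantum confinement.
772.668 keV

Using the uncertainty principle:

1. Position uncertainty: Δx ≈ 1.300e-15 m
2. Minimum momentum uncertainty: Δp = ℏ/(2Δx) = 4.056e-20 kg·m/s
3. Minimum kinetic energy:
   KE = (Δp)²/(2m) = (4.056e-20)²/(2 × 6.645e-27 kg)
   KE = 1.238e-13 J = 772.668 keV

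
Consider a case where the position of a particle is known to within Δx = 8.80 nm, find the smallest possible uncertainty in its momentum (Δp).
5.992 × 10^-27 kg·m/s

Using the Heisenberg uncertainty principle:
ΔxΔp ≥ ℏ/2

The minimum uncertainty in momentum is:
Δp_min = ℏ/(2Δx)
Δp_min = (1.055e-34 J·s) / (2 × 8.800e-09 m)
Δp_min = 5.992e-27 kg·m/s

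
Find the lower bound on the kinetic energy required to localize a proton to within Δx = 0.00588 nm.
150.037 meV

Localizing a particle requires giving it sufficient momentum uncertainty:

1. From uncertainty principle: Δp ≥ ℏ/(2Δx)
   Δp_min = (1.055e-34 J·s) / (2 × 5.880e-12 m)
   Δp_min = 8.967e-24 kg·m/s

2. This momentum uncertainty corresponds to kinetic energy:
   KE ≈ (Δp)²/(2m) = (8.967e-24)²/(2 × 1.673e-27 kg)
   KE = 2.404e-20 J = 150.037 meV

Tighter localization requires more energy.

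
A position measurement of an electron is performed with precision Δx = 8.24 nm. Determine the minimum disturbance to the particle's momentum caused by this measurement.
6.399 × 10^-27 kg·m/s

The uncertainty principle implies that measuring position disturbs momentum:
ΔxΔp ≥ ℏ/2

When we measure position with precision Δx, we necessarily introduce a momentum uncertainty:
Δp ≥ ℏ/(2Δx)
Δp_min = (1.055e-34 J·s) / (2 × 8.240e-09 m)
Δp_min = 6.399e-27 kg·m/s

The more precisely we measure position, the greater the momentum disturbance.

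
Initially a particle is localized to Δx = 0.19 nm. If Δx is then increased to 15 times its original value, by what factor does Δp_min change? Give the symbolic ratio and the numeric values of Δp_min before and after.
Original Δp_min = 2.775 × 10^-25 kg·m/s; new Δp'_min = 1.850 × 10^-26 kg·m/s; ratio Δp'_min/Δp_min = 1/15.

From the uncertainty principle ΔxΔp ≥ ℏ/2, the minimum momentum uncertainty is Δp_min = ℏ/(2Δx).

Original (Δx = 0.19 nm = 1.900e-10 m):
Δp_min = (1.055e-34 J·s)/(2 × 1.900e-10 m) = 2.775e-25 kg·m/s

When Δx → 15Δx:
Δp'_min = ℏ/(2 × 15Δx) = (1/15) × ℏ/(2Δx) = (1/15) × Δp_min
Δp'_min = 1/15 × 2.775e-25 kg·m/s = 1.850e-26 kg·m/s

Since Δp_min ∝ 1/Δx, when Δx is increased to 15 times its original value, Δp_min decreases to 1/15 of its original value.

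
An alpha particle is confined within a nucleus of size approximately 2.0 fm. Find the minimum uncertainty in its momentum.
2.636 × 10^-20 kg·m/s

Using the Heisenberg uncertainty principle:
ΔxΔp ≥ ℏ/2

With Δx ≈ L = 2.000e-15 m (the confinement size):
Δp_min = ℏ/(2Δx)
Δp_min = (1.055e-34 J·s) / (2 × 2.000e-15 m)
Δp_min = 2.636e-20 kg·m/s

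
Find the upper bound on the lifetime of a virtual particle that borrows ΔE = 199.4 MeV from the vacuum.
1.650 ys

Using the energy-time uncertainty principle:
ΔEΔt ≥ ℏ/2

For a virtual particle borrowing energy ΔE, the maximum lifetime is:
Δt_max = ℏ/(2ΔE)

Converting energy:
ΔE = 199.4 MeV = 3.195e-11 J

Δt_max = (1.055e-34 J·s) / (2 × 3.195e-11 J)
Δt_max = 1.650e-24 s = 1.650 ys

Virtual particles with higher borrowed energy exist for shorter times.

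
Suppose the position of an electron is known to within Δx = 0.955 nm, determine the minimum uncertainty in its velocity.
60.611 km/s

Using the Heisenberg uncertainty principle and Δp = mΔv:
ΔxΔp ≥ ℏ/2
Δx(mΔv) ≥ ℏ/2

The minimum uncertainty in velocity is:
Δv_min = ℏ/(2mΔx)
Δv_min = (1.055e-34 J·s) / (2 × 9.109e-31 kg × 9.550e-10 m)
Δv_min = 6.061e+04 m/s = 60.611 km/s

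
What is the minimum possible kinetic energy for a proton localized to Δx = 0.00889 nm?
65.637 meV

Localizing a particle requires giving it sufficient momentum uncertainty:

1. From uncertainty principle: Δp ≥ ℏ/(2Δx)
   Δp_min = (1.055e-34 J·s) / (2 × 8.890e-12 m)
   Δp_min = 5.931e-24 kg·m/s

2. This momentum uncertainty corresponds to kinetic energy:
   KE ≈ (Δp)²/(2m) = (5.931e-24)²/(2 × 1.673e-27 kg)
   KE = 1.052e-20 J = 65.637 meV

Tighter localization requires more energy.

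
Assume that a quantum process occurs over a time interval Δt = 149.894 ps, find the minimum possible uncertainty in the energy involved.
2.196 μeV

Using the energy-time uncertainty principle:
ΔEΔt ≥ ℏ/2

The minimum uncertainty in energy is:
ΔE_min = ℏ/(2Δt)
ΔE_min = (1.055e-34 J·s) / (2 × 1.499e-10 s)
ΔE_min = 3.518e-25 J = 2.196 μeV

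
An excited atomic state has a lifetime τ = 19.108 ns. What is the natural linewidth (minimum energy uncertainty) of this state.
17.223 neV

Using the energy-time uncertainty principle:
ΔEΔt ≥ ℏ/2

The lifetime τ represents the time uncertainty Δt.
The natural linewidth (minimum energy uncertainty) is:

ΔE = ℏ/(2τ)
ΔE = (1.055e-34 J·s) / (2 × 1.911e-08 s)
ΔE = 2.760e-27 J = 17.223 neV

This natural linewidth limits the precision of spectroscopic measurements.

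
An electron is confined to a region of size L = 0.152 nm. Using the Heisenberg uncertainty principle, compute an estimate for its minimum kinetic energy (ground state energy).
412.264 meV

Using the uncertainty principle to estimate ground state energy:

1. The position uncertainty is approximately the confinement size:
   Δx ≈ L = 1.520e-10 m

2. From ΔxΔp ≥ ℏ/2, the minimum momentum uncertainty is:
   Δp ≈ ℏ/(2L) = 3.469e-25 kg·m/s

3. The kinetic energy is approximately:
   KE ≈ (Δp)²/(2m) = (3.469e-25)²/(2 × 9.109e-31 kg)
   KE ≈ 6.605e-20 J = 412.264 meV

This is an order-of-magnitude estimate of the ground state energy.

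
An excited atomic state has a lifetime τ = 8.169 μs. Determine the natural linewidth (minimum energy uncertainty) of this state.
40.287 peV

Using the energy-time uncertainty principle:
ΔEΔt ≥ ℏ/2

The lifetime τ represents the time uncertainty Δt.
The natural linewidth (minimum energy uncertainty) is:

ΔE = ℏ/(2τ)
ΔE = (1.055e-34 J·s) / (2 × 8.169e-06 s)
ΔE = 6.455e-30 J = 40.287 peV

This natural linewidth limits the precision of spectroscopic measurements.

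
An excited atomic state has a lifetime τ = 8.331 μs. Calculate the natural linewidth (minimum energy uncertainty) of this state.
39.504 peV

Using the energy-time uncertainty principle:
ΔEΔt ≥ ℏ/2

The lifetime τ represents the time uncertainty Δt.
The natural linewidth (minimum energy uncertainty) is:

ΔE = ℏ/(2τ)
ΔE = (1.055e-34 J·s) / (2 × 8.331e-06 s)
ΔE = 6.329e-30 J = 39.504 peV

This natural linewidth limits the precision of spectroscopic measurements.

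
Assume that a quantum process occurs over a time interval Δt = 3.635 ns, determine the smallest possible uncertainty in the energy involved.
90.538 neV

Using the energy-time uncertainty principle:
ΔEΔt ≥ ℏ/2

The minimum uncertainty in energy is:
ΔE_min = ℏ/(2Δt)
ΔE_min = (1.055e-34 J·s) / (2 × 3.635e-09 s)
ΔE_min = 1.451e-26 J = 90.538 neV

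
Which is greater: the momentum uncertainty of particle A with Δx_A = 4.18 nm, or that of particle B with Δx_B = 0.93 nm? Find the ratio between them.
Particle B has the larger minimum momentum uncertainty, by a factor of 4.49.

For each particle, the minimum momentum uncertainty is Δp_min = ℏ/(2Δx):

Particle A: Δp_A = ℏ/(2×4.180e-09 m) = 1.261e-26 kg·m/s
Particle B: Δp_B = ℏ/(2×9.300e-10 m) = 5.670e-26 kg·m/s

Ratio: Δp_B/Δp_A = 4.49

Since Δp_min ∝ 1/Δx, the particle with smaller position uncertainty (B) has larger momentum uncertainty.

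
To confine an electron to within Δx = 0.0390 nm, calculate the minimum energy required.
6.262 eV

Localizing a particle requires giving it sufficient momentum uncertainty:

1. From uncertainty principle: Δp ≥ ℏ/(2Δx)
   Δp_min = (1.055e-34 J·s) / (2 × 3.900e-11 m)
   Δp_min = 1.352e-24 kg·m/s

2. This momentum uncertainty corresponds to kinetic energy:
   KE ≈ (Δp)²/(2m) = (1.352e-24)²/(2 × 9.109e-31 kg)
   KE = 1.003e-18 J = 6.262 eV

Tighter localization requires more energy.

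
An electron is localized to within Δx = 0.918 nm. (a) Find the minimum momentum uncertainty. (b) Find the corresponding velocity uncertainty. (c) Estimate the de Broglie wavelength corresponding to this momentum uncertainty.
(a) Δp_min = 5.744 × 10^-26 kg·m/s
(b) Δv_min = 63.054 km/s
(c) λ_dB = 11.536 nm

Step-by-step:

(a) From the uncertainty principle:
Δp_min = ℏ/(2Δx) = (1.055e-34 J·s)/(2 × 9.180e-10 m) = 5.744e-26 kg·m/s

(b) The velocity uncertainty:
Δv = Δp/m = (5.744e-26 kg·m/s)/(9.109e-31 kg) = 6.305e+04 m/s = 63.054 km/s

(c) The de Broglie wavelength for this momentum:
λ = h/p = (6.626e-34 J·s)/(5.744e-26 kg·m/s) = 1.154e-08 m = 11.536 nm

Note: The de Broglie wavelength is comparable to the localization size, as expected from wave-particle duality.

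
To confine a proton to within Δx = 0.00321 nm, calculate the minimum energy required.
503.436 meV

Localizing a particle requires giving it sufficient momentum uncertainty:

1. From uncertainty principle: Δp ≥ ℏ/(2Δx)
   Δp_min = (1.055e-34 J·s) / (2 × 3.210e-12 m)
   Δp_min = 1.643e-23 kg·m/s

2. This momentum uncertainty corresponds to kinetic energy:
   KE ≈ (Δp)²/(2m) = (1.643e-23)²/(2 × 1.673e-27 kg)
   KE = 8.066e-20 J = 503.436 meV

Tighter localization requires more energy.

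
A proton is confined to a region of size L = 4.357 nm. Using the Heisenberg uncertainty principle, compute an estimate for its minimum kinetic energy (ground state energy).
273.262 neV

Using the uncertainty principle to estimate ground state energy:

1. The position uncertainty is approximately the confinement size:
   Δx ≈ L = 4.357e-09 m

2. From ΔxΔp ≥ ℏ/2, the minimum momentum uncertainty is:
   Δp ≈ ℏ/(2L) = 1.210e-26 kg·m/s

3. The kinetic energy is approximately:
   KE ≈ (Δp)²/(2m) = (1.210e-26)²/(2 × 1.673e-27 kg)
   KE ≈ 4.378e-26 J = 273.262 neV

This is an order-of-magnitude estimate of the ground state energy.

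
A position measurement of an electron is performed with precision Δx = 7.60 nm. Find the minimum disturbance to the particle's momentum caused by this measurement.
6.938 × 10^-27 kg·m/s

The uncertainty principle implies that measuring position disturbs momentum:
ΔxΔp ≥ ℏ/2

When we measure position with precision Δx, we necessarily introduce a momentum uncertainty:
Δp ≥ ℏ/(2Δx)
Δp_min = (1.055e-34 J·s) / (2 × 7.600e-09 m)
Δp_min = 6.938e-27 kg·m/s

The more precisely we measure position, the greater the momentum disturbance.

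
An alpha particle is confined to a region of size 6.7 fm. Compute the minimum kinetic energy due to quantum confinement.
29.089 keV

Using the uncertainty principle:

1. Position uncertainty: Δx ≈ 6.700e-15 m
2. Minimum momentum uncertainty: Δp = ℏ/(2Δx) = 7.870e-21 kg·m/s
3. Minimum kinetic energy:
   KE = (Δp)²/(2m) = (7.870e-21)²/(2 × 6.645e-27 kg)
   KE = 4.661e-15 J = 29.089 keV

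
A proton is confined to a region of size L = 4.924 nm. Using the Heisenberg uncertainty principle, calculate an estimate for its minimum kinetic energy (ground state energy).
213.953 neV

Using the uncertainty principle to estimate ground state energy:

1. The position uncertainty is approximately the confinement size:
   Δx ≈ L = 4.924e-09 m

2. From ΔxΔp ≥ ℏ/2, the minimum momentum uncertainty is:
   Δp ≈ ℏ/(2L) = 1.071e-26 kg·m/s

3. The kinetic energy is approximately:
   KE ≈ (Δp)²/(2m) = (1.071e-26)²/(2 × 1.673e-27 kg)
   KE ≈ 3.428e-26 J = 213.953 neV

This is an order-of-magnitude estimate of the ground state energy.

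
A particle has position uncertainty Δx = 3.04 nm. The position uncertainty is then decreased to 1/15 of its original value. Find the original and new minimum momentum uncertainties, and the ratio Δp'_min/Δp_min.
Original Δp_min = 1.734 × 10^-26 kg·m/s; new Δp'_min = 2.602 × 10^-25 kg·m/s; ratio Δp'_min/Δp_min = 15.

From the uncertainty principle ΔxΔp ≥ ℏ/2, the minimum momentum uncertainty is Δp_min = ℏ/(2Δx).

Original (Δx = 3.04 nm = 3.040e-09 m):
Δp_min = (1.055e-34 J·s)/(2 × 3.040e-09 m) = 1.734e-26 kg·m/s

When Δx → (1/15)Δx:
Δp'_min = ℏ/(2 × (1/15)Δx) = 15 × ℏ/(2Δx) = 15 × Δp_min
Δp'_min = 15 × 1.734e-26 kg·m/s = 2.602e-25 kg·m/s

Since Δp_min ∝ 1/Δx, when Δx is decreased to 1/15 of its original value, Δp_min increases to 15 times its original value.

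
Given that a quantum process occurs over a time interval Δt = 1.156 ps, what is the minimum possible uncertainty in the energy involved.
284.694 μeV

Using the energy-time uncertainty principle:
ΔEΔt ≥ ℏ/2

The minimum uncertainty in energy is:
ΔE_min = ℏ/(2Δt)
ΔE_min = (1.055e-34 J·s) / (2 × 1.156e-12 s)
ΔE_min = 4.561e-23 J = 284.694 μeV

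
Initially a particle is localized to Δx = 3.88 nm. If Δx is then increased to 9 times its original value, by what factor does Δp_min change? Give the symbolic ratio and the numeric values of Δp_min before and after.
Original Δp_min = 1.359 × 10^-26 kg·m/s; new Δp'_min = 1.510 × 10^-27 kg·m/s; ratio Δp'_min/Δp_min = 1/9.

From the uncertainty principle ΔxΔp ≥ ℏ/2, the minimum momentum uncertainty is Δp_min = ℏ/(2Δx).

Original (Δx = 3.88 nm = 3.880e-09 m):
Δp_min = (1.055e-34 J·s)/(2 × 3.880e-09 m) = 1.359e-26 kg·m/s

When Δx → 9Δx:
Δp'_min = ℏ/(2 × 9Δx) = (1/9) × ℏ/(2Δx) = (1/9) × Δp_min
Δp'_min = 1/9 × 1.359e-26 kg·m/s = 1.510e-27 kg·m/s

Since Δp_min ∝ 1/Δx, when Δx is increased to 9 times its original value, Δp_min decreases to 1/9 of its original value.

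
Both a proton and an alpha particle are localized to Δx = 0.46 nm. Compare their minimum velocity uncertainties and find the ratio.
The proton has the larger minimum velocity uncertainty, by a ratio of 4.0.

For both particles, Δp_min = ℏ/(2Δx) = 1.146e-25 kg·m/s (same for both).

The velocity uncertainty is Δv = Δp/m:
- proton: Δv = 1.146e-25 / 1.673e-27 = 6.853e+01 m/s = 68.532 m/s
- alpha particle: Δv = 1.146e-25 / 6.645e-27 = 1.725e+01 m/s = 17.251 m/s

Ratio: 6.853e+01 / 1.725e+01 = 4.0

The lighter particle has larger velocity uncertainty because Δv ∝ 1/m.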